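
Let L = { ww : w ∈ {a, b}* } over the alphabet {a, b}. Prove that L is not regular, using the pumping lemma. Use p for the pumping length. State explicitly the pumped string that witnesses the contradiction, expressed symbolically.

a^{p+k} b^p a^p b^p

Assume L is regular; let p be its pumping constant.
Take w = a^p b^p a^p b^p = uu where u = a^pb^p; then w ∈ L and |w| = 4p ≥ p.
Write w = xyz as guaranteed by the lemma, with |xy| ≤ p and |y| ≥ 1.
Because |xy| ≤ p and w begins with p copies of a, we have y = a^k with 1 ≤ k ≤ p.
Pump with i = 2: xy^2z = a^{p+k} b^p a^p b^p, of length 4p+k. Suppose this equals vv. The string starts with a and ends with b, so v does too; thus the boundary between the two copies of v is a b→a transition. There is exactly one such transition, at position 2p+k, so |v| = 2p+k and |vv| = 4p+2k ≠ 4p+k since k ≥ 1. So xy^2z ∉ L.
This is a contradiction; hence L is not regular.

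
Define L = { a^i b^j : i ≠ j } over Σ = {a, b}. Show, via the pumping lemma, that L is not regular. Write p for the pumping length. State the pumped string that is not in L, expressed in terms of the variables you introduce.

Assume L is regular. Let p be the pumping length given by the pumping lemma.
Choose w = a^p b^{p+p!}. Since p ≠ p+p!, w ∈ L; and |w| ≥ p.
Write w = xyz as guaranteed by the lemma, with |xy| ≤ p and y is nonempty.
Since the first p symbols of w are all a's and |xy| ≤ p, y lies entirely in the leading a-block: y = a^k for some k with 1 ≤ k ≤ p.
Since 1 ≤ k ≤ p, k divides p!; set t = 1 + p!/k. Then xy^t z has p + (p!/k)·k = p + p! copies of a. Now the a-count equals the b-count, so i ≠ j fails. So xy^t z = a^{p+p!} b^{p+p!} ∉ L.
This contradicts the pumping lemma, so L is not regular.

a^{p+p!} b^{p+p!}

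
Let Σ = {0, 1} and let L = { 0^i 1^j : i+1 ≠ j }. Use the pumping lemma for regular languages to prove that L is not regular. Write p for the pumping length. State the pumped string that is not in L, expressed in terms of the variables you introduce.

Suppose for contradiction that L is regular, and let p be the pumping length.
Choose w = 0^p 1^{p+p!+1}. Since p ≠ (p+p!+1)-1 = p+p!, w ∈ L; and |w| ≥ p.
Write w = xyz as guaranteed by the lemma, with |xy| ≤ p and y is nonempty.
Since the first p symbols of w are all 0's and |xy| ≤ p, y lies entirely in the leading 0-block: y = 0^k for some k with 1 ≤ k ≤ p.
Since 1 ≤ k ≤ p, k divides p!; set t = 1 + p!/k. Then xy^t z has p + (p!/k)·k = p + p! copies of 0. Now the 0-count is p+p! and (1-count)-1 = (p+p!+1)-1 = p+p!, so i+1 ≠ j fails. So xy^t z = 0^{p+p!} 1^{p+p!+1} ∉ L.
This is a contradiction; hence L is not regular.

0^{p+p!} 1^{p+p!+1}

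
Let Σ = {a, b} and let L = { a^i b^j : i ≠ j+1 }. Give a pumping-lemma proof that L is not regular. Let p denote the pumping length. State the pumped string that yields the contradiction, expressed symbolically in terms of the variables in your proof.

Assume L is regular; let p be its pumping constant.
Choose w = a^p b^{p+p!-1}. Since p ≠ (p+p!-1)+1 = p+p!, w ∈ L; and |w| ≥ p.
The pumping lemma gives a decomposition w = xyz where |xy| ≤ p and |y| > 0.
Since the first p symbols of w are all a's and |xy| ≤ p, y lies entirely in the leading a-block: y = a^k for some k with 1 ≤ k ≤ p.
Since 1 ≤ k ≤ p, k divides p!; set t = 1 + p!/k. Then xy^t z has p + (p!/k)·k = p + p! copies of a. Now the a-count is p+p! and (b-count)+1 = (p+p!-1)+1 = p+p!, so i ≠ j+1 fails. So xy^t z = a^{p+p!} b^{p+p!-1} ∉ L.
This is a contradiction; hence L is not regular.

a^{p+p!} b^{p+p!-1}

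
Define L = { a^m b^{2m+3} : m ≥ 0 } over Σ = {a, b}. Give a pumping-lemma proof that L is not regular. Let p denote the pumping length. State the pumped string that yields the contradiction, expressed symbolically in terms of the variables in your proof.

a^{p+k} b^{2p+3}

Assume L is regular; let p be its pumping constant.
Let w = a^p b^{2p+3} ∈ L; note |w| = 3p+3 ≥ p.
By the pumping lemma, w = xyz with |xy| ≤ p and y is nonempty.
Since the first p symbols of w are all a's and |xy| ≤ p, y lies entirely in the leading a-block: y = a^k for some k with 1 ≤ k ≤ p.
Pump with i = 2: xy^2z = a^{p+k} b^{2p+3}. For this to lie in L we would need 2p+3 = 2(p+k)+3, which forces k = 0. But k ≥ 1, so xy^2z ∉ L.
This is a contradiction; hence L is not regular.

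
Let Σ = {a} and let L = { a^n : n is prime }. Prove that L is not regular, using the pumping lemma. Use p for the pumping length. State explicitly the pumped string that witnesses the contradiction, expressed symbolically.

Suppose for contradiction that L is regular, and let p be the pumping length.
Let q be a prime with q ≥ p+2 (infinitely many primes exist), and take w = a^q ∈ L with |w| = q ≥ p.
Write w = xyz as guaranteed by the lemma, with |xy| ≤ p and y is nonempty.
Then y = a^k for some k with 1 ≤ k ≤ p.
Since 1 ≤ k ≤ p, |xz| = q-k. Pump with i = q+1: |xy^{q+1}z| = (q-k)+(q+1)k = q+qk = q(1+k), which is composite (both factors ≥ 2). So xy^{q+1}z = a^{q(1+k)} ∉ L.
This is a contradiction; hence L is not regular.

a^{q(1+k)}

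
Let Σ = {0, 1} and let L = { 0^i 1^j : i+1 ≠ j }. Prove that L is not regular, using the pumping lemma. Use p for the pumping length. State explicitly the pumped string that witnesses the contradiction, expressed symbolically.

Assume L is regular. Let p be the pumping length given by the pumping lemma.
Choose w = 0^p 1^{p+p!+1}. Since p ≠ (p+p!+1)-1 = p+p!, w ∈ L; and |w| ≥ p.
The pumping lemma gives a decomposition w = xyz where |xy| ≤ p and |y| ≥ 1.
The first p characters of w are 0's, so xy (and hence y) consists only of 0's. Write y = 0^k, 1 ≤ k ≤ p.
Since 1 ≤ k ≤ p, k divides p!; set t = 1 + p!/k. Then xy^t z has p + (p!/k)·k = p + p! copies of 0. Now the 0-count is p+p! and (1-count)-1 = (p+p!+1)-1 = p+p!, so i+1 ≠ j fails. So xy^t z = 0^{p+p!} 1^{p+p!+1} ∉ L.
Contradiction. Therefore L is not regular.

0^{p+p!} 1^{p+p!+1}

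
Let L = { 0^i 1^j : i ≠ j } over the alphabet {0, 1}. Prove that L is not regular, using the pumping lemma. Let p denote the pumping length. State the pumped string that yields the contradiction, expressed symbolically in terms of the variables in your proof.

Assume L is regular. Let p be the pumping length given by the pumping lemma.
Choose w = 0^p 1^{p+p!}. Since p ≠ p+p!, w ∈ L; and |w| ≥ p.
The pumping lemma gives a decomposition w = xyz where |xy| ≤ p and y is nonempty.
Because |xy| ≤ p and w begins with p copies of 0, we have y = 0^k with 1 ≤ k ≤ p.
Since 1 ≤ k ≤ p, k divides p!; set t = 1 + p!/k. Then xy^t z has p + (p!/k)·k = p + p! copies of 0. Now the 0-count equals the 1-count, so i ≠ j fails. So xy^t z = 0^{p+p!} 1^{p+p!} ∉ L.
This contradicts the pumping lemma, so L is not regular.

0^{p+p!} 1^{p+p!}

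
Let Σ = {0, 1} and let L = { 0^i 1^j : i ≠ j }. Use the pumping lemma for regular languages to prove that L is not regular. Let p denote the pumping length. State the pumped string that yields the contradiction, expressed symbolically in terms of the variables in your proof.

0^{p+p!} 1^{p+p!}

Suppose for contradiction that L is regular, and let p be the pumping length.
Choose w = 0^p 1^{p+p!}. Since p ≠ p+p!, w ∈ L; and |w| ≥ p.
Write w = xyz as guaranteed by the lemma, with |xy| ≤ p and y is nonempty.
Because |xy| ≤ p and w begins with p copies of 0, we have y = 0^k with 1 ≤ k ≤ p.
Since 1 ≤ k ≤ p, k divides p!; set t = 1 + p!/k. Then xy^t z has p + (p!/k)·k = p + p! copies of 0. Now the 0-count equals the 1-count, so i ≠ j fails. So xy^t z = 0^{p+p!} 1^{p+p!} ∉ L.
This is a contradiction; hence L is not regular.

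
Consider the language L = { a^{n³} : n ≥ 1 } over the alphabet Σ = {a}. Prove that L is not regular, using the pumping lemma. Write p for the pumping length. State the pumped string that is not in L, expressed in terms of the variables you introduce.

Assume L is regular; let p be its pumping constant.
Take w = a^{p³} ∈ L with |w| = p³ ≥ p.
Write w = xyz as guaranteed by the lemma, with |xy| ≤ p and y is nonempty.
Then y = a^k for some k with 1 ≤ k ≤ p.
Pump with i = 2: xy^2z = a^{p³+k}. Since 1 ≤ k ≤ p, p³ < p³+k ≤ p³+p < p³+3p²+3p+1 = (p+1)³, so p³+k is not a perfect cube. So xy^2z ∉ L.
This contradicts the pumping lemma, so L is not regular.

a^{p³+k}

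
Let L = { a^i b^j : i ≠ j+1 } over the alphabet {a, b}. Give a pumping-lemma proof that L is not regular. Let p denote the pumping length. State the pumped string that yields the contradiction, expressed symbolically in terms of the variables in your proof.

a^{p+p!} b^{p+p!-1}

Toward a contradiction, assume L is regular with pumping length p.
Choose w = a^p b^{p+p!-1}. Since p ≠ (p+p!-1)+1 = p+p!, w ∈ L; and |w| ≥ p.
By the pumping lemma, w = xyz with |xy| ≤ p and |y| ≥ 1.
Since the first p symbols of w are all a's and |xy| ≤ p, y lies entirely in the leading a-block: y = a^k for some k with 1 ≤ k ≤ p.
Since 1 ≤ k ≤ p, k divides p!; set t = 1 + p!/k. Then xy^t z has p + (p!/k)·k = p + p! copies of a. Now the a-count is p+p! and (b-count)+1 = (p+p!-1)+1 = p+p!, so i ≠ j+1 fails. So xy^t z = a^{p+p!} b^{p+p!-1} ∉ L.
Contradiction. Therefore L is not regular.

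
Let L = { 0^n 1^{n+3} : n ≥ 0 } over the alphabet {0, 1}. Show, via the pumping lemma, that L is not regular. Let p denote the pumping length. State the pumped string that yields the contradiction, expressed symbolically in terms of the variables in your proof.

Assume L is regular. Let p be the pumping length given by the pumping lemma.
Take w = 0^p 1^{p+3}. Then w ∈ L and |w| = 2p+3 ≥ p.
Write w = xyz as guaranteed by the lemma, with |xy| ≤ p and |y| ≥ 1.
Because |xy| ≤ p and w begins with p copies of 0, we have y = 0^k with 1 ≤ k ≤ p.
Pump with i = 2: xy^2z = 0^{p+k} 1^{p+3}. For this to lie in L we would need p+3 = (p+k)+3, which forces k = 0. But k ≥ 1, so xy^2z ∉ L.
This is a contradiction; hence L is not regular.

0^{p+k} 1^{p+3}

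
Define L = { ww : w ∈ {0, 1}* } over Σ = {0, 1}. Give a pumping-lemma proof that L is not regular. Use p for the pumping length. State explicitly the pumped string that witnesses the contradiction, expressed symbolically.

Suppose for contradiction that L is regular, and let p be the pumping length.
Take w = 0^p 1^p 0^p 1^p = uu where u = 0^p1^p; then w ∈ L and |w| = 4p ≥ p.
Write w = xyz as guaranteed by the lemma, with |xy| ≤ p and |y| > 0.
Because |xy| ≤ p and w begins with p copies of 0, we have y = 0^k with 1 ≤ k ≤ p.
Pump with i = 2: xy^2z = 0^{p+k} 1^p 0^p 1^p, of length 4p+k. Suppose this equals vv. The string starts with 0 and ends with 1, so v does too; thus the boundary between the two copies of v is a 1→0 transition. There is exactly one such transition, at position 2p+k, so |v| = 2p+k and |vv| = 4p+2k ≠ 4p+k since k ≥ 1. So xy^2z ∉ L.
This is a contradiction; hence L is not regular.

0^{p+k} 1^p 0^p 1^p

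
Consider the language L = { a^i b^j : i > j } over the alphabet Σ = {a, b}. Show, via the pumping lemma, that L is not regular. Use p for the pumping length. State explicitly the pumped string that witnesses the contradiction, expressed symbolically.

Suppose for contradiction that L is regular, and let p be the pumping length.
Choose w = a^{p+1} b^p ∈ L, with |w| = 2p+1 ≥ p.
The pumping lemma gives a decomposition w = xyz where |xy| ≤ p and |y| > 0.
The first p characters of w are a's, so xy (and hence y) consists only of a's. Write y = a^k, 1 ≤ k ≤ p.
Consider xy^0z = xz = a^{p+1-k} b^p. Since k ≥ 1, the a-count p+1-k is at most p, so i > j fails; thus xz ∉ L.
This is a contradiction; hence L is not regular.

a^{p+1-k} b^p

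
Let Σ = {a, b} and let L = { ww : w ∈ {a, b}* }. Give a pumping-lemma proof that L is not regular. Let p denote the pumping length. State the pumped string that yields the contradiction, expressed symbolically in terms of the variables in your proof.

Assume L is regular; let p be its pumping constant.
Take w = a^p b^p a^p b^p = uu where u = a^pb^p; then w ∈ L and |w| = 4p ≥ p.
Write w = xyz as guaranteed by the lemma, with |xy| ≤ p and |y| ≥ 1.
The first p characters of w are a's, so xy (and hence y) consists only of a's. Write y = a^k, 1 ≤ k ≤ p.
Pump with i = 2: xy^2z = a^{p+k} b^p a^p b^p, of length 4p+k. Suppose this equals vv. The string starts with a and ends with b, so v does too; thus the boundary between the two copies of v is a b→a transition. There is exactly one such transition, at position 2p+k, so |v| = 2p+k and |vv| = 4p+2k ≠ 4p+k since k ≥ 1. So xy^2z ∉ L.
Contradiction. Therefore L is not regular.

a^{p+k} b^p a^p b^p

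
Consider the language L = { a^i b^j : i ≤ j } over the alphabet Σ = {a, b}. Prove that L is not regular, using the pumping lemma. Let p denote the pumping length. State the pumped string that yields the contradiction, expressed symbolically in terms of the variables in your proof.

a^{p+k} b^p

Suppose for contradiction that L is regular, and let p be the pumping length.
Choose w = a^p b^p ∈ L, with |w| = 2p ≥ p.
By the pumping lemma, w = xyz with |xy| ≤ p and |y| ≥ 1.
Since the first p symbols of w are all a's and |xy| ≤ p, y lies entirely in the leading a-block: y = a^k for some k with 1 ≤ k ≤ p.
Consider xy^2z = a^{p+k} b^p. Since k ≥ 1, the a-count p+k exceeds the b-count p, so i ≤ j fails; thus xy^2z ∉ L.
This is a contradiction; hence L is not regular.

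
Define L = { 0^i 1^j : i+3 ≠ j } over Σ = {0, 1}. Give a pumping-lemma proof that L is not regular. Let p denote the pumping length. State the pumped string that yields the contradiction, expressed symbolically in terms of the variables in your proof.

0^{p+p!} 1^{p+p!+3}

Assume L is regular. Let p be the pumping length given by the pumping lemma.
Choose w = 0^p 1^{p+p!+3}. Since p ≠ (p+p!+3)-3 = p+p!, w ∈ L; and |w| ≥ p.
The pumping lemma gives a decomposition w = xyz where |xy| ≤ p and |y| ≥ 1.
Because |xy| ≤ p and w begins with p copies of 0, we have y = 0^k with 1 ≤ k ≤ p.
Since 1 ≤ k ≤ p, k divides p!; set t = 1 + p!/k. Then xy^t z has p + (p!/k)·k = p + p! copies of 0. Now the 0-count is p+p! and (1-count)-3 = (p+p!+3)-3 = p+p!, so i+3 ≠ j fails. So xy^t z = 0^{p+p!} 1^{p+p!+3} ∉ L.
This is a contradiction; hence L is not regular.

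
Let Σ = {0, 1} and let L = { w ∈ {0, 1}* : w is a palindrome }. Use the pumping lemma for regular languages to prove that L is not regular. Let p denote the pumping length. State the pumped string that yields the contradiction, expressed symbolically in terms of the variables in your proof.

Toward a contradiction, assume L is regular with pumping length p.
Take w = 0^p 1 0^p, a palindrome of length 2p+1 ≥ p.
By the pumping lemma, w = xyz with |xy| ≤ p and |y| > 0.
Since the first p symbols of w are all 0's and |xy| ≤ p, y lies entirely in the leading 0-block: y = 0^k for some k with 1 ≤ k ≤ p.
Pump with i = 2: xy^2z = 0^{p+k} 1 0^p. Its reverse is 0^p 1 0^{p+k}, which differs from xy^2z since k ≥ 1. So xy^2z is not a palindrome and xy^2z ∉ L.
Contradiction. Therefore L is not regular.

0^{p+k} 1 0^p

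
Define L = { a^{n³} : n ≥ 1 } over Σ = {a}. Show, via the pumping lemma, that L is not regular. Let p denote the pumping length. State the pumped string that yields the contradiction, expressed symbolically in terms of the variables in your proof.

Toward a contradiction, assume L is regular with pumping length p.
Take w = a^{p³} ∈ L with |w| = p³ ≥ p.
Write w = xyz as guaranteed by the lemma, with |xy| ≤ p and |y| ≥ 1.
Then y = a^k for some k with 1 ≤ k ≤ p.
Pump with i = 2: xy^2z = a^{p³+k}. Since 1 ≤ k ≤ p, p³ < p³+k ≤ p³+p < p³+3p²+3p+1 = (p+1)³, so p³+k is not a perfect cube. So xy^2z ∉ L.
This contradicts the pumping lemma, so L is not regular.

a^{p³+k}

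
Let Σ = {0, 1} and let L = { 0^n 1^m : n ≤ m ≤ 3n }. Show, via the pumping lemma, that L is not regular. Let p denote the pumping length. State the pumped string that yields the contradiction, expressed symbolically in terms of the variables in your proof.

0^{p+k} 1^p

Assume L is regular. Let p be the pumping length given by the pumping lemma.
Take w = 0^p 1^p ∈ L (since p ≤ p ≤ 3p), with |w| = 2p ≥ p.
Write w = xyz as guaranteed by the lemma, with |xy| ≤ p and y is nonempty.
Since the first p symbols of w are all 0's and |xy| ≤ p, y lies entirely in the leading 0-block: y = 0^k for some k with 1 ≤ k ≤ p.
Pump with i = 2: xy^2z = 0^{p+k} 1^p. Now n = p+k > p = m, so the condition n ≤ m fails. Thus xy^2z ∉ L.
This contradicts the pumping lemma, so L is not regular.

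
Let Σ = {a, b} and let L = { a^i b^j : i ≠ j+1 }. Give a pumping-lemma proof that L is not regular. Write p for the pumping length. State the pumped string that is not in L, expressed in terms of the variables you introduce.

a^{p+p!} b^{p+p!-1}

Assume L is regular; let p be its pumping constant.
Choose w = a^p b^{p+p!-1}. Since p ≠ (p+p!-1)+1 = p+p!, w ∈ L; and |w| ≥ p.
The pumping lemma gives a decomposition w = xyz where |xy| ≤ p and |y| ≥ 1.
The first p characters of w are a's, so xy (and hence y) consists only of a's. Write y = a^k, 1 ≤ k ≤ p.
Since 1 ≤ k ≤ p, k divides p!; set t = 1 + p!/k. Then xy^t z has p + (p!/k)·k = p + p! copies of a. Now the a-count is p+p! and (b-count)+1 = (p+p!-1)+1 = p+p!, so i ≠ j+1 fails. So xy^t z = a^{p+p!} b^{p+p!-1} ∉ L.
This contradicts the pumping lemma, so L is not regular.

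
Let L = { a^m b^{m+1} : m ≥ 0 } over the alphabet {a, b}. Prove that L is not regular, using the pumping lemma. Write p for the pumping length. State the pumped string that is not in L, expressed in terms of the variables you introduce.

a^{p+k} b^{p+1}

Assume L is regular. Let p be the pumping length given by the pumping lemma.
Choose w = a^p b^{p+1}, which is in L with |w| = 2p+1 ≥ p.
The pumping lemma gives a decomposition w = xyz where |xy| ≤ p and |y| > 0.
Because |xy| ≤ p and w begins with p copies of a, we have y = a^k with 1 ≤ k ≤ p.
Pump with i = 2: xy^2z = a^{p+k} b^{p+1}. For this to lie in L we would need p+1 = (p+k)+1, which forces k = 0. But k ≥ 1, so xy^2z ∉ L.
Contradiction. Therefore L is not regular.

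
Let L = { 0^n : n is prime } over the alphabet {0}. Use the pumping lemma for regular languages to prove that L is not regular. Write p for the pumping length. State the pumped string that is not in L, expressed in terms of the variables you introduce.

0^{q(1+k)}

Assume L is regular; let p be its pumping constant.
Let q be a prime with q ≥ p+2 (infinitely many primes exist), and take w = 0^q ∈ L with |w| = q ≥ p.
By the pumping lemma, w = xyz with |xy| ≤ p and y is nonempty.
Then y = 0^k for some k with 1 ≤ k ≤ p.
Since 1 ≤ k ≤ p, |xz| = q-k. Pump with i = q+1: |xy^{q+1}z| = (q-k)+(q+1)k = q+qk = q(1+k), which is composite (both factors ≥ 2). So xy^{q+1}z = 0^{q(1+k)} ∉ L.
This contradicts the pumping lemma, so L is not regular.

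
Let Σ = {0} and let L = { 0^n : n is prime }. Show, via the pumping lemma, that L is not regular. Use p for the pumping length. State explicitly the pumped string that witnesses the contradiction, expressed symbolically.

0^{q(1+k)}

Toward a contradiction, assume L is regular with pumping length p.
Let q be a prime with q ≥ p+2 (infinitely many primes exist), and take w = 0^q ∈ L with |w| = q ≥ p.
The pumping lemma gives a decomposition w = xyz where |xy| ≤ p and |y| > 0.
Then y = 0^k for some k with 1 ≤ k ≤ p.
Since 1 ≤ k ≤ p, |xz| = q-k. Pump with i = q+1: |xy^{q+1}z| = (q-k)+(q+1)k = q+qk = q(1+k), which is composite (both factors ≥ 2). So xy^{q+1}z = 0^{q(1+k)} ∉ L.
This is a contradiction; hence L is not regular.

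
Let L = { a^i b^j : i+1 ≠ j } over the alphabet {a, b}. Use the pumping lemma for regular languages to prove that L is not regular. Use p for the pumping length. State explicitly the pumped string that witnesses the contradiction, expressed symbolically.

a^{p+p!} b^{p+p!+1}

Toward a contradiction, assume L is regular with pumping length p.
Choose w = a^p b^{p+p!+1}. Since p ≠ (p+p!+1)-1 = p+p!, w ∈ L; and |w| ≥ p.
By the pumping lemma, w = xyz with |xy| ≤ p and |y| > 0.
The first p characters of w are a's, so xy (and hence y) consists only of a's. Write y = a^k, 1 ≤ k ≤ p.
Since 1 ≤ k ≤ p, k divides p!; set t = 1 + p!/k. Then xy^t z has p + (p!/k)·k = p + p! copies of a. Now the a-count is p+p! and (b-count)-1 = (p+p!+1)-1 = p+p!, so i+1 ≠ j fails. So xy^t z = a^{p+p!} b^{p+p!+1} ∉ L.
This is a contradiction; hence L is not regular.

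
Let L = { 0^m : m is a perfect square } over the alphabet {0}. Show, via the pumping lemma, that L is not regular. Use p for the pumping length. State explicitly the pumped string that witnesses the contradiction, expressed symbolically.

Suppose for contradiction that L is regular, and let p be the pumping length.
Take w = 0^{p²} ∈ L with |w| = p² ≥ p.
Write w = xyz as guaranteed by the lemma, with |xy| ≤ p and |y| ≥ 1.
Then y = 0^k for some k with 1 ≤ k ≤ p.
Pump with i = 2: xy^2z = 0^{p²+k}. Since 1 ≤ k ≤ p, p² < p²+k ≤ p²+p < (p+1)², so p²+k lies strictly between consecutive squares and is not a perfect square. So xy^2z ∉ L.
This is a contradiction; hence L is not regular.

0^{p²+k}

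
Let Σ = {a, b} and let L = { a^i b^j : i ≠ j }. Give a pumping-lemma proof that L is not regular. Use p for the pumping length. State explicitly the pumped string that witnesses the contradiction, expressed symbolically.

Assume L is regular; let p be its pumping constant.
Choose w = a^p b^{p+p!}. Since p ≠ p+p!, w ∈ L; and |w| ≥ p.
Write w = xyz as guaranteed by the lemma, with |xy| ≤ p and y is nonempty.
Since the first p symbols of w are all a's and |xy| ≤ p, y lies entirely in the leading a-block: y = a^k for some k with 1 ≤ k ≤ p.
Since 1 ≤ k ≤ p, k divides p!; set t = 1 + p!/k. Then xy^t z has p + (p!/k)·k = p + p! copies of a. Now the a-count equals the b-count, so i ≠ j fails. So xy^t z = a^{p+p!} b^{p+p!} ∉ L.
This is a contradiction; hence L is not regular.

a^{p+p!} b^{p+p!}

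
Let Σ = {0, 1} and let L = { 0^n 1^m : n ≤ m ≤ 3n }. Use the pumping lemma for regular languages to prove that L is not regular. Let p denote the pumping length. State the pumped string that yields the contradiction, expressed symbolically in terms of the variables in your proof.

0^{p+k} 1^p

Toward a contradiction, assume L is regular with pumping length p.
Take w = 0^p 1^p ∈ L (since p ≤ p ≤ 3p), with |w| = 2p ≥ p.
The pumping lemma gives a decomposition w = xyz where |xy| ≤ p and |y| ≥ 1.
Since the first p symbols of w are all 0's and |xy| ≤ p, y lies entirely in the leading 0-block: y = 0^k for some k with 1 ≤ k ≤ p.
Pump with i = 2: xy^2z = 0^{p+k} 1^p. Now n = p+k > p = m, so the condition n ≤ m fails. Thus xy^2z ∉ L.
Contradiction. Therefore L is not regular.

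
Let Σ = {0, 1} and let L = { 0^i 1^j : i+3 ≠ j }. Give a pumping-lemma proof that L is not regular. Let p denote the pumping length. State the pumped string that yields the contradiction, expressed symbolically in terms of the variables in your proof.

Suppose for contradiction that L is regular, and let p be the pumping length.
Choose w = 0^p 1^{p+p!+3}. Since p ≠ (p+p!+3)-3 = p+p!, w ∈ L; and |w| ≥ p.
The pumping lemma gives a decomposition w = xyz where |xy| ≤ p and |y| > 0.
Since the first p symbols of w are all 0's and |xy| ≤ p, y lies entirely in the leading 0-block: y = 0^k for some k with 1 ≤ k ≤ p.
Since 1 ≤ k ≤ p, k divides p!; set t = 1 + p!/k. Then xy^t z has p + (p!/k)·k = p + p! copies of 0. Now the 0-count is p+p! and (1-count)-3 = (p+p!+3)-3 = p+p!, so i+3 ≠ j fails. So xy^t z = 0^{p+p!} 1^{p+p!+3} ∉ L.
This is a contradiction; hence L is not regular.

0^{p+p!} 1^{p+p!+3}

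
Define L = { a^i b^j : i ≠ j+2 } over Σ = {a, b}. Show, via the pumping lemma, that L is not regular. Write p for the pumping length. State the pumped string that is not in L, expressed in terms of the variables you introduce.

Assume L is regular; let p be its pumping constant.
Choose w = a^p b^{p+p!-2}. Since p ≠ (p+p!-2)+2 = p+p!, w ∈ L; and |w| ≥ p.
Write w = xyz as guaranteed by the lemma, with |xy| ≤ p and y is nonempty.
The first p characters of w are a's, so xy (and hence y) consists only of a's. Write y = a^k, 1 ≤ k ≤ p.
Since 1 ≤ k ≤ p, k divides p!; set t = 1 + p!/k. Then xy^t z has p + (p!/k)·k = p + p! copies of a. Now the a-count is p+p! and (b-count)+2 = (p+p!-2)+2 = p+p!, so i ≠ j+2 fails. So xy^t z = a^{p+p!} b^{p+p!-2} ∉ L.
Contradiction. Therefore L is not regular.

a^{p+p!} b^{p+p!-2}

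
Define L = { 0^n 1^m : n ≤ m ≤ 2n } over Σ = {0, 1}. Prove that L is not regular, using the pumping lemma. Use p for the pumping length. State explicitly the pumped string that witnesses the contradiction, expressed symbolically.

0^{p+k} 1^p

Toward a contradiction, assume L is regular with pumping length p.
Take w = 0^p 1^p ∈ L (since p ≤ p ≤ 2p), with |w| = 2p ≥ p.
Write w = xyz as guaranteed by the lemma, with |xy| ≤ p and |y| ≥ 1.
Because |xy| ≤ p and w begins with p copies of 0, we have y = 0^k with 1 ≤ k ≤ p.
Pump with i = 2: xy^2z = 0^{p+k} 1^p. Now n = p+k > p = m, so the condition n ≤ m fails. Thus xy^2z ∉ L.
This contradicts the pumping lemma, so L is not regular.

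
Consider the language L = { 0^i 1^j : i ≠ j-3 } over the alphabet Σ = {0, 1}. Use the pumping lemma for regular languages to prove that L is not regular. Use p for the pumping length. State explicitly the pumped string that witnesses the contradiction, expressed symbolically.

0^{p+p!} 1^{p+p!+3}

Assume L is regular. Let p be the pumping length given by the pumping lemma.
Choose w = 0^p 1^{p+p!+3}. Since p ≠ (p+p!+3)-3 = p+p!, w ∈ L; and |w| ≥ p.
By the pumping lemma, w = xyz with |xy| ≤ p and |y| ≥ 1.
Since the first p symbols of w are all 0's and |xy| ≤ p, y lies entirely in the leading 0-block: y = 0^k for some k with 1 ≤ k ≤ p.
Since 1 ≤ k ≤ p, k divides p!; set t = 1 + p!/k. Then xy^t z has p + (p!/k)·k = p + p! copies of 0. Now the 0-count is p+p! and (1-count)-3 = (p+p!+3)-3 = p+p!, so i ≠ j-3 fails. So xy^t z = 0^{p+p!} 1^{p+p!+3} ∉ L.
This contradicts the pumping lemma, so L is not regular.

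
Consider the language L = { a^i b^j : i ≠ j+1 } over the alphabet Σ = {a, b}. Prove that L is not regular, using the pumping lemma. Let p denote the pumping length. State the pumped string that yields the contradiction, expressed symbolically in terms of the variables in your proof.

a^{p+p!} b^{p+p!-1}

Toward a contradiction, assume L is regular with pumping length p.
Choose w = a^p b^{p+p!-1}. Since p ≠ (p+p!-1)+1 = p+p!, w ∈ L; and |w| ≥ p.
By the pumping lemma, w = xyz with |xy| ≤ p and |y| ≥ 1.
Because |xy| ≤ p and w begins with p copies of a, we have y = a^k with 1 ≤ k ≤ p.
Since 1 ≤ k ≤ p, k divides p!; set t = 1 + p!/k. Then xy^t z has p + (p!/k)·k = p + p! copies of a. Now the a-count is p+p! and (b-count)+1 = (p+p!-1)+1 = p+p!, so i ≠ j+1 fails. So xy^t z = a^{p+p!} b^{p+p!-1} ∉ L.
This contradicts the pumping lemma, so L is not regular.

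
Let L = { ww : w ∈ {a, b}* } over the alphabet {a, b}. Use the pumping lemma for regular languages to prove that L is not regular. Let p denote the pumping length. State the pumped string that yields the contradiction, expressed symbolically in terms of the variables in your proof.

a^{p+k} b^p a^p b^p

Assume L is regular. Let p be the pumping length given by the pumping lemma.
Take w = a^p b^p a^p b^p = uu where u = a^pb^p; then w ∈ L and |w| = 4p ≥ p.
Write w = xyz as guaranteed by the lemma, with |xy| ≤ p and |y| > 0.
The first p characters of w are a's, so xy (and hence y) consists only of a's. Write y = a^k, 1 ≤ k ≤ p.
Pump with i = 2: xy^2z = a^{p+k} b^p a^p b^p, of length 4p+k. Suppose this equals vv. The string starts with a and ends with b, so v does too; thus the boundary between the two copies of v is a b→a transition. There is exactly one such transition, at position 2p+k, so |v| = 2p+k and |vv| = 4p+2k ≠ 4p+k since k ≥ 1. So xy^2z ∉ L.
This is a contradiction; hence L is not regular.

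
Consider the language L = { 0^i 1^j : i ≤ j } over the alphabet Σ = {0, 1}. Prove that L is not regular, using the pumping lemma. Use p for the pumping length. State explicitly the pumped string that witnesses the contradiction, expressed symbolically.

0^{p+k} 1^p

Suppose for contradiction that L is regular, and let p be the pumping length.
Choose w = 0^p 1^p ∈ L, with |w| = 2p ≥ p.
The pumping lemma gives a decomposition w = xyz where |xy| ≤ p and y is nonempty.
Since the first p symbols of w are all 0's and |xy| ≤ p, y lies entirely in the leading 0-block: y = 0^k for some k with 1 ≤ k ≤ p.
Consider xy^2z = 0^{p+k} 1^p. Since k ≥ 1, the 0-count p+k exceeds the 1-count p, so i ≤ j fails; thus xy^2z ∉ L.
This contradicts the pumping lemma, so L is not regular.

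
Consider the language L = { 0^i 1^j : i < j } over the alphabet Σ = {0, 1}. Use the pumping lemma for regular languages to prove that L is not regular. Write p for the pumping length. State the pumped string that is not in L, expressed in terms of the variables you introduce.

Suppose for contradiction that L is regular, and let p be the pumping length.
Choose w = 0^p 1^{p+1} ∈ L, with |w| = 2p+1 ≥ p.
The pumping lemma gives a decomposition w = xyz where |xy| ≤ p and y is nonempty.
Because |xy| ≤ p and w begins with p copies of 0, we have y = 0^k with 1 ≤ k ≤ p.
Consider xy^2z = 0^{p+k} 1^{p+1}. Since k ≥ 1, the 0-count p+k is at least p+1, so i < j fails; thus xy^2z ∉ L.
Contradiction. Therefore L is not regular.

0^{p+k} 1^{p+1}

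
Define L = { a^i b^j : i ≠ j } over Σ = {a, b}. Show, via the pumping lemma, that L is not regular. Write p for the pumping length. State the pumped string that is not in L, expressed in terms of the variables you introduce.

a^{p+p!} b^{p+p!}

Toward a contradiction, assume L is regular with pumping length p.
Choose w = a^p b^{p+p!}. Since p ≠ p+p!, w ∈ L; and |w| ≥ p.
By the pumping lemma, w = xyz with |xy| ≤ p and y is nonempty.
Because |xy| ≤ p and w begins with p copies of a, we have y = a^k with 1 ≤ k ≤ p.
Since 1 ≤ k ≤ p, k divides p!; set t = 1 + p!/k. Then xy^t z has p + (p!/k)·k = p + p! copies of a. Now the a-count equals the b-count, so i ≠ j fails. So xy^t z = a^{p+p!} b^{p+p!} ∉ L.
Contradiction. Therefore L is not regular.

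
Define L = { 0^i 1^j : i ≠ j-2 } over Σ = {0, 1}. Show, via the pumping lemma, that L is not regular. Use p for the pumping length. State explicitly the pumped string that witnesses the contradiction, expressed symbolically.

Suppose for contradiction that L is regular, and let p be the pumping length.
Choose w = 0^p 1^{p+p!+2}. Since p ≠ (p+p!+2)-2 = p+p!, w ∈ L; and |w| ≥ p.
By the pumping lemma, w = xyz with |xy| ≤ p and |y| ≥ 1.
Because |xy| ≤ p and w begins with p copies of 0, we have y = 0^k with 1 ≤ k ≤ p.
Since 1 ≤ k ≤ p, k divides p!; set t = 1 + p!/k. Then xy^t z has p + (p!/k)·k = p + p! copies of 0. Now the 0-count is p+p! and (1-count)-2 = (p+p!+2)-2 = p+p!, so i ≠ j-2 fails. So xy^t z = 0^{p+p!} 1^{p+p!+2} ∉ L.
Contradiction. Therefore L is not regular.

0^{p+p!} 1^{p+p!+2}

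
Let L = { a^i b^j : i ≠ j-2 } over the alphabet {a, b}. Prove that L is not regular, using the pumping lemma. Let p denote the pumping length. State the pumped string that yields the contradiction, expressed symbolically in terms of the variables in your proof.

Assume L is regular. Let p be the pumping length given by the pumping lemma.
Choose w = a^p b^{p+p!+2}. Since p ≠ (p+p!+2)-2 = p+p!, w ∈ L; and |w| ≥ p.
Write w = xyz as guaranteed by the lemma, with |xy| ≤ p and |y| > 0.
Because |xy| ≤ p and w begins with p copies of a, we have y = a^k with 1 ≤ k ≤ p.
Since 1 ≤ k ≤ p, k divides p!; set t = 1 + p!/k. Then xy^t z has p + (p!/k)·k = p + p! copies of a. Now the a-count is p+p! and (b-count)-2 = (p+p!+2)-2 = p+p!, so i ≠ j-2 fails. So xy^t z = a^{p+p!} b^{p+p!+2} ∉ L.
Contradiction. Therefore L is not regular.

a^{p+p!} b^{p+p!+2}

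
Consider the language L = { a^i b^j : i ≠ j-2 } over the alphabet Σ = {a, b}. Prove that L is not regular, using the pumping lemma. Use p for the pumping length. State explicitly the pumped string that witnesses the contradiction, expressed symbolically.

Assume L is regular; let p be its pumping constant.
Choose w = a^p b^{p+p!+2}. Since p ≠ (p+p!+2)-2 = p+p!, w ∈ L; and |w| ≥ p.
The pumping lemma gives a decomposition w = xyz where |xy| ≤ p and y is nonempty.
Because |xy| ≤ p and w begins with p copies of a, we have y = a^k with 1 ≤ k ≤ p.
Since 1 ≤ k ≤ p, k divides p!; set t = 1 + p!/k. Then xy^t z has p + (p!/k)·k = p + p! copies of a. Now the a-count is p+p! and (b-count)-2 = (p+p!+2)-2 = p+p!, so i ≠ j-2 fails. So xy^t z = a^{p+p!} b^{p+p!+2} ∉ L.
Contradiction. Therefore L is not regular.

a^{p+p!} b^{p+p!+2}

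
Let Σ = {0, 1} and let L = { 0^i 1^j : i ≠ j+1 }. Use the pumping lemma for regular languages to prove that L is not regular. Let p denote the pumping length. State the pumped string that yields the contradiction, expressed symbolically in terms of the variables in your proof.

0^{p+p!} 1^{p+p!-1}

Toward a contradiction, assume L is regular with pumping length p.
Choose w = 0^p 1^{p+p!-1}. Since p ≠ (p+p!-1)+1 = p+p!, w ∈ L; and |w| ≥ p.
The pumping lemma gives a decomposition w = xyz where |xy| ≤ p and |y| ≥ 1.
Because |xy| ≤ p and w begins with p copies of 0, we have y = 0^k with 1 ≤ k ≤ p.
Since 1 ≤ k ≤ p, k divides p!; set t = 1 + p!/k. Then xy^t z has p + (p!/k)·k = p + p! copies of 0. Now the 0-count is p+p! and (1-count)+1 = (p+p!-1)+1 = p+p!, so i ≠ j+1 fails. So xy^t z = 0^{p+p!} 1^{p+p!-1} ∉ L.
Contradiction. Therefore L is not regular.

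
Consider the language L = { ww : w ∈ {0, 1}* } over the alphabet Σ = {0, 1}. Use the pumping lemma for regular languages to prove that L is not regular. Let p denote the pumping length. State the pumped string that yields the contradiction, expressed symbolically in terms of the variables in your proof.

0^{p+k} 1^p 0^p 1^p

Assume L is regular. Let p be the pumping length given by the pumping lemma.
Take w = 0^p 1^p 0^p 1^p = uu where u = 0^p1^p; then w ∈ L and |w| = 4p ≥ p.
The pumping lemma gives a decomposition w = xyz where |xy| ≤ p and |y| > 0.
The first p characters of w are 0's, so xy (and hence y) consists only of 0's. Write y = 0^k, 1 ≤ k ≤ p.
Pump with i = 2: xy^2z = 0^{p+k} 1^p 0^p 1^p, of length 4p+k. Suppose this equals vv. The string starts with 0 and ends with 1, so v does too; thus the boundary between the two copies of v is a 1→0 transition. There is exactly one such transition, at position 2p+k, so |v| = 2p+k and |vv| = 4p+2k ≠ 4p+k since k ≥ 1. So xy^2z ∉ L.
This contradicts the pumping lemma, so L is not regular.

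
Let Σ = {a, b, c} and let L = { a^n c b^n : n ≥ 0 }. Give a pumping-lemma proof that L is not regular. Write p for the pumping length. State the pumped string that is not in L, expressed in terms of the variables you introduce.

Suppose for contradiction that L is regular, and let p be the pumping length.
Take w = a^p c b^p ∈ L with |w| = 2p+1 ≥ p.
The pumping lemma gives a decomposition w = xyz where |xy| ≤ p and |y| > 0.
Because |xy| ≤ p and w begins with p copies of a, we have y = a^k with 1 ≤ k ≤ p.
Pump with i = 2: xy^2z = a^{p+k} c b^p, which would require p+k = p. But k ≥ 1, so xy^2z ∉ L.
This is a contradiction; hence L is not regular.

a^{p+k} c b^p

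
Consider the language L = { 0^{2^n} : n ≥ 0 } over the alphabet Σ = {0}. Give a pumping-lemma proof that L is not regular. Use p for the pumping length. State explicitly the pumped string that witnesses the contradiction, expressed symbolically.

Toward a contradiction, assume L is regular with pumping length p.
Take w = 0^{2^p} ∈ L with |w| = 2^p ≥ p.
By the pumping lemma, w = xyz with |xy| ≤ p and |y| ≥ 1.
Then y = 0^k for some k with 1 ≤ k ≤ p.
Pump with i = 2: xy^2z = 0^{2^p+k}. Since 1 ≤ k ≤ p < 2^p, we have 2^p < 2^p+k < 2^{p+1}, so 2^p+k is not a power of 2. So xy^2z ∉ L.
This contradicts the pumping lemma, so L is not regular.

0^{2^p+k}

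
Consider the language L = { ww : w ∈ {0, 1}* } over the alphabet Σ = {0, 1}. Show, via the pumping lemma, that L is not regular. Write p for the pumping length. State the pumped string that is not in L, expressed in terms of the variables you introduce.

Assume L is regular. Let p be the pumping length given by the pumping lemma.
Take w = 0^p 1^p 0^p 1^p = uu where u = 0^p1^p; then w ∈ L and |w| = 4p ≥ p.
By the pumping lemma, w = xyz with |xy| ≤ p and |y| ≥ 1.
The first p characters of w are 0's, so xy (and hence y) consists only of 0's. Write y = 0^k, 1 ≤ k ≤ p.
Pump with i = 2: xy^2z = 0^{p+k} 1^p 0^p 1^p, of length 4p+k. Suppose this equals vv. The string starts with 0 and ends with 1, so v does too; thus the boundary between the two copies of v is a 1→0 transition. There is exactly one such transition, at position 2p+k, so |v| = 2p+k and |vv| = 4p+2k ≠ 4p+k since k ≥ 1. So xy^2z ∉ L.
This contradicts the pumping lemma, so L is not regular.

0^{p+k} 1^p 0^p 1^p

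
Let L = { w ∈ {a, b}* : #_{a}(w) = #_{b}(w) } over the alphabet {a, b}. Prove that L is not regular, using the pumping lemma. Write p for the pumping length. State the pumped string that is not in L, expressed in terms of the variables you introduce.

Assume L is regular. Let p be the pumping length given by the pumping lemma.
Choose w = a^p b^p ∈ L with |w| = 2p ≥ p.
By the pumping lemma, w = xyz with |xy| ≤ p and |y| ≥ 1.
Because |xy| ≤ p and w begins with p copies of a, we have y = a^k with 1 ≤ k ≤ p.
Pump with i = 2: xy^2z = a^{p+k} b^p has p+k occurrences of a but only p of b. Since k ≥ 1 the counts differ, so xy^2z ∉ L.
This is a contradiction; hence L is not regular.

a^{p+k} b^p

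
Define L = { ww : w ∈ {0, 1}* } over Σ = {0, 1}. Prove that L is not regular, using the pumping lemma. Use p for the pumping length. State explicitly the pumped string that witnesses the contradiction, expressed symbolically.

0^{p+k} 1^p 0^p 1^p

Assume L is regular; let p be its pumping constant.
Take w = 0^p 1^p 0^p 1^p = uu where u = 0^p1^p; then w ∈ L and |w| = 4p ≥ p.
By the pumping lemma, w = xyz with |xy| ≤ p and |y| > 0.
Because |xy| ≤ p and w begins with p copies of 0, we have y = 0^k with 1 ≤ k ≤ p.
Pump with i = 2: xy^2z = 0^{p+k} 1^p 0^p 1^p, of length 4p+k. Suppose this equals vv. The string starts with 0 and ends with 1, so v does too; thus the boundary between the two copies of v is a 1→0 transition. There is exactly one such transition, at position 2p+k, so |v| = 2p+k and |vv| = 4p+2k ≠ 4p+k since k ≥ 1. So xy^2z ∉ L.
This contradicts the pumping lemma, so L is not regular.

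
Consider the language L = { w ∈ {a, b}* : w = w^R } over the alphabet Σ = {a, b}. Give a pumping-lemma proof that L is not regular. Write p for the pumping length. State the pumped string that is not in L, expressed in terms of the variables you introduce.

a^{p+k} b a^p

Assume L is regular; let p be its pumping constant.
Take w = a^p b a^p, a palindrome of length 2p+1 ≥ p.
Write w = xyz as guaranteed by the lemma, with |xy| ≤ p and |y| ≥ 1.
Since the first p symbols of w are all a's and |xy| ≤ p, y lies entirely in the leading a-block: y = a^k for some k with 1 ≤ k ≤ p.
Pump with i = 2: xy^2z = a^{p+k} b a^p. Its reverse is a^p b a^{p+k}, which differs from xy^2z since k ≥ 1. So xy^2z is not a palindrome and xy^2z ∉ L.
This is a contradiction; hence L is not regular.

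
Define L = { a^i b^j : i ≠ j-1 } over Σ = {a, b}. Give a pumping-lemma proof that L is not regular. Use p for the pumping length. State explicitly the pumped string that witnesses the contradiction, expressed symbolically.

a^{p+p!} b^{p+p!+1}

Assume L is regular. Let p be the pumping length given by the pumping lemma.
Choose w = a^p b^{p+p!+1}. Since p ≠ (p+p!+1)-1 = p+p!, w ∈ L; and |w| ≥ p.
By the pumping lemma, w = xyz with |xy| ≤ p and |y| > 0.
Because |xy| ≤ p and w begins with p copies of a, we have y = a^k with 1 ≤ k ≤ p.
Since 1 ≤ k ≤ p, k divides p!; set t = 1 + p!/k. Then xy^t z has p + (p!/k)·k = p + p! copies of a. Now the a-count is p+p! and (b-count)-1 = (p+p!+1)-1 = p+p!, so i ≠ j-1 fails. So xy^t z = a^{p+p!} b^{p+p!+1} ∉ L.
This is a contradiction; hence L is not regular.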